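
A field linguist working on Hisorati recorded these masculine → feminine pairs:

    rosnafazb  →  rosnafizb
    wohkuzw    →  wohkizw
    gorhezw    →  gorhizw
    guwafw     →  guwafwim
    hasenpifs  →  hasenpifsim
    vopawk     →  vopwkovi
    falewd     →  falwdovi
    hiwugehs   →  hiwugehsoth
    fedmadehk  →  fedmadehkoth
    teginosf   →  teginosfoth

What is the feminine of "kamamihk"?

"kamamihk" has second-to-last letter 'h'. The stems whose second-to-last letter is 'h' (hiwugehs → hiwugehsoth, fedmadehk → fedmadehkoth) add -oth.
The other patterns: stems whose second-to-last letter is 'z' change the last vowel to 'i'; stems whose second-to-last letter is 'f' add -im; stems whose second-to-last letter is 'w' delete the last vowel and add -ovi.
So kamamihk → kamamihkoth.

kamamihkoth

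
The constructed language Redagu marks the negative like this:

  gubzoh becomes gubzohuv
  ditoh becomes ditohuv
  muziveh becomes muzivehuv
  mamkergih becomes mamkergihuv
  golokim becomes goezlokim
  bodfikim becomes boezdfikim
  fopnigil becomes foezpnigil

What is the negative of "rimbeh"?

rimbehuv

mamkergih and golokim both have last vowel 'i' yet inflect differently (mamkergihuv, goezlokim), so the last vowel is not what conditions the rule; the final letter is.
"rimbeh" ends in -h. The stems ending in -h (gubzoh → gubzohuv, ditoh → ditohuv, muziveh → muzivehuv) add -uv.
The other pattern: stems ending in -l or -m insert -ez- after the first vowel.
So rimbeh → rimbehuv.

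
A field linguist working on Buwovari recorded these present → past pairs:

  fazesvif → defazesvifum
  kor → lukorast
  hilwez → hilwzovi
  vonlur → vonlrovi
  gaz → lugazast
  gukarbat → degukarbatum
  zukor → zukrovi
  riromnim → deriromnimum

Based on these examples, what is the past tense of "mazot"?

kor and zukor both end in -r yet inflect differently (lukorast, zukrovi), so the final letter is not what conditions the rule; the number of vowels is.
"mazot" has 2 vowels. The stems with 2 vowels (zukor → zukrovi, hilwez → hilwzovi, vonlur → vonlrovi) delete the last vowel and add -ovi.
So mazot → maztovi.

maztovi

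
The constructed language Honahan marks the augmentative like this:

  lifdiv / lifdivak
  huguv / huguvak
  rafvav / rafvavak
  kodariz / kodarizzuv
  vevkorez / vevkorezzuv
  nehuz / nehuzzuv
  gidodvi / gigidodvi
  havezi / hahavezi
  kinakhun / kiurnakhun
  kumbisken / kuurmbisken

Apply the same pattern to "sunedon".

suurnedon

"sunedon" ends in -n. The stems ending in -n (kinakhun → kiurnakhun, kumbisken → kuurmbisken) insert -ur- after the first vowel.
So sunedon → suurnedon.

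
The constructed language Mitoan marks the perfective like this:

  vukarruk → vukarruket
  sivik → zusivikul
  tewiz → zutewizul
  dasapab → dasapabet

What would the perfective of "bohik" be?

zubohikul

sivik and vukarruk both end in -k yet inflect differently (zusivikul, vukarruket), so the final letter is not what conditions the rule; the last vowel is.
"bohik" has last vowel 'i'. The stems whose last vowel is 'i' (sivik → zusivikul, tewiz → zutewizul) add zu- … -ul around the stem.
The other pattern: stems whose last vowel is 'a' or 'u' add -et.
So bohik → zubohikul.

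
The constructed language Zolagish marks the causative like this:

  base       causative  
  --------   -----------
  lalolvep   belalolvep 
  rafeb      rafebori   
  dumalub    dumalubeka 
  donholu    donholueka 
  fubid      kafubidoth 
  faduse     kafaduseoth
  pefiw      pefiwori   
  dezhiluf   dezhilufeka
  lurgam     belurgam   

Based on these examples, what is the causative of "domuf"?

dumalub and rafeb both end in -b yet inflect differently (dumalubeka, rafebori), so the final letter is not what conditions the rule; the first letter is.
"domuf" begins with d-. The stems beginning with d- (dezhiluf → dezhilufeka, donholu → donholueka, dumalub → dumalubeka) add -eka.
The other patterns: stems beginning with l- add the prefix be-; stems beginning with f- add ka- … -oth around the stem; stems beginning with p- or r- add -ori.
So domuf → domufeka.

domufeka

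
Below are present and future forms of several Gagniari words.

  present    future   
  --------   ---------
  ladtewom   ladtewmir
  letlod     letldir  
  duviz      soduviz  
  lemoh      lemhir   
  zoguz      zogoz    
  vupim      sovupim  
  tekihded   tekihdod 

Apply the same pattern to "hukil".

sohukil

tekihded and letlod both end in -d yet inflect differently (tekihdod, letldir), so the final letter is not what conditions the rule; the last vowel is.
"hukil" has last vowel 'i'. The stems whose last vowel is 'i' (vupim → sovupim, duviz → soduviz) add the prefix so-.
The other patterns: stems whose last vowel is 'e' or 'u' change the last vowel to 'o'; stems whose last vowel is 'o' delete the last vowel and add -ir.
So hukil → sohukil.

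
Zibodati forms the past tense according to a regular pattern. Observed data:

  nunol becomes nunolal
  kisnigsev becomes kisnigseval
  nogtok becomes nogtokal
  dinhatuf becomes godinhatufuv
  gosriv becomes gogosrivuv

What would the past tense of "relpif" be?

gorelpifuv

kisnigsev and gosriv both end in -v yet inflect differently (kisnigseval, gogosrivuv), so the final letter is not what conditions the rule; the last vowel is.
"relpif" has last vowel 'i'. The one such stem in the data (gosriv → gogosrivuv) adds go- … -uv around the stem, so the same rule applies.
So relpif → gorelpifuv.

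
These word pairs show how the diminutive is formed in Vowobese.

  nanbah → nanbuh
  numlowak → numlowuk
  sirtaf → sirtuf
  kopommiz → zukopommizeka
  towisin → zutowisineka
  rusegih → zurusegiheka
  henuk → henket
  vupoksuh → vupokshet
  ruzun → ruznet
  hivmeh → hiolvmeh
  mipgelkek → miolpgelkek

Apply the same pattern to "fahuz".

nanbah and rusegih both end in -h yet inflect differently (nanbuh, zurusegiheka), so the final letter is not what conditions the rule; the last vowel is.
"fahuz" has last vowel 'u'. The stems whose last vowel is 'u' (henuk → henket, vupoksuh → vupokshet, ruzun → ruznet) delete the last vowel and add -et.
The other patterns: stems whose last vowel is 'a' change the last vowel to 'u'; stems whose last vowel is 'i' add zu- … -eka around the stem; stems whose last vowel is 'e' insert -ol- after the first vowel.
So fahuz → fahzet.

fahzet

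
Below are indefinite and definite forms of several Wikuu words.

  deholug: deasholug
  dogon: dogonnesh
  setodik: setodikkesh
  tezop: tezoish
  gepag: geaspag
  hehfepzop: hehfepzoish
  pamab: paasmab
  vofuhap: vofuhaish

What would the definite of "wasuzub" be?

waassuzub

dogon and hehfepzop both have last vowel 'o' yet inflect differently (dogonnesh, hehfepzoish), so the last vowel is not what conditions the rule; the final letter is.
"wasuzub" ends in -b. The one such stem in the data (pamab → paasmab) inserts -as- after the first vowel (as do deholug, gepag), so the same rule applies.
The other patterns: stems ending in -k or -n double the final consonant and add -esh; stems ending in -p drop the final letter and add -ish.
So wasuzub → waassuzub.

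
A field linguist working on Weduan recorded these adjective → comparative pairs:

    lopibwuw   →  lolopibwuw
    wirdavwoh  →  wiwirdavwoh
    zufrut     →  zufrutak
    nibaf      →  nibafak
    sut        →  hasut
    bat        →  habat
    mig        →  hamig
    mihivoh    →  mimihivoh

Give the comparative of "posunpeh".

bat and zufrut both end in -t yet inflect differently (habat, zufrutak), so the final letter is not what conditions the rule; the number of vowels is.
"posunpeh" has 3 vowels. The stems with 3 vowels (mihivoh → mimihivoh, wirdavwoh → wiwirdavwoh, lopibwuw → lolopibwuw) repeat the first consonant+vowel as a prefix.
The other patterns: stems with 1 vowel add the prefix ha-; stems with 2 vowels add -ak.
So posunpeh → poposunpeh.

poposunpeh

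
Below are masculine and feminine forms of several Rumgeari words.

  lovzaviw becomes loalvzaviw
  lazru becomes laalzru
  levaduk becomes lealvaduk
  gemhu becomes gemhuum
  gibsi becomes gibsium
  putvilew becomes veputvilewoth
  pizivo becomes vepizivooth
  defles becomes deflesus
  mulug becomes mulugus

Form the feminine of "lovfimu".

loalvfimu

"lovfimu" begins with l-. The stems beginning with l- (lovzaviw → loalvzaviw, lazru → laalzru, levaduk → lealvaduk) insert -al- after the first vowel.
So lovfimu → loalvfimu.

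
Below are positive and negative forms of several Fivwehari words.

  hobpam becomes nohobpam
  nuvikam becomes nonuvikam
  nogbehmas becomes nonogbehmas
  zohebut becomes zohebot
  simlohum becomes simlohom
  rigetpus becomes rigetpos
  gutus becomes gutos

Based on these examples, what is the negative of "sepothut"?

sepothot

hobpam and simlohum both end in -m yet inflect differently (nohobpam, simlohom), so the final letter is not what conditions the rule; the last vowel is.
"sepothut" has last vowel 'u'. The stems whose last vowel is 'u' (zohebut → zohebot, simlohum → simlohom, rigetpus → rigetpos) change the last vowel to 'o'.
So sepothut → sepothot.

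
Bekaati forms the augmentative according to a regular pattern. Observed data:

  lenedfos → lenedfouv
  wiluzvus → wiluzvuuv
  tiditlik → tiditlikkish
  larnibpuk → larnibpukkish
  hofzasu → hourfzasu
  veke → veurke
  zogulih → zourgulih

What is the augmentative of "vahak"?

vahakkish

wiluzvus and larnibpuk both have last vowel 'u' yet inflect differently (wiluzvuuv, larnibpukkish), so the last vowel is not what conditions the rule; the final letter is.
"vahak" ends in -k. The stems ending in -k (tiditlik → tiditlikkish, larnibpuk → larnibpukkish) double the final consonant and add -ish.
So vahak → vahakkish.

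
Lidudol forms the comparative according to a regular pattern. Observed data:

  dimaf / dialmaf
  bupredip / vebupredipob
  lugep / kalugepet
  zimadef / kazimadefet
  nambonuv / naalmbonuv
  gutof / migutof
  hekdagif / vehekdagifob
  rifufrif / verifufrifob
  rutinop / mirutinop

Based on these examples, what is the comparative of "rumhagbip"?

"rumhagbip" has last vowel 'i'. The stems whose last vowel is 'i' (rifufrif → verifufrifob, bupredip → vebupredipob, hekdagif → vehekdagifob) add ve- … -ob around the stem.
The other patterns: stems whose last vowel is 'e' add ka- … -et around the stem; stems whose last vowel is 'o' add the prefix mi-; stems whose last vowel is 'a' or 'u' insert -al- after the first vowel.
So rumhagbip → verumhagbipob.

verumhagbipob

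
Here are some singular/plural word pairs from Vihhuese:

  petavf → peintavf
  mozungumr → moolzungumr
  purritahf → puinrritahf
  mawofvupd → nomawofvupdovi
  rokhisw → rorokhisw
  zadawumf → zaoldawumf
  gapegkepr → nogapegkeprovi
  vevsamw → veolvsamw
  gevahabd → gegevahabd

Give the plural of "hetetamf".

"hetetamf" has second-to-last letter 'm'. The stems whose second-to-last letter is 'm' (zadawumf → zaoldawumf, vevsamw → veolvsamw, mozungumr → moolzungumr) insert -ol- after the first vowel.
The other patterns: stems whose second-to-last letter is 'h' or 'v' insert -in- after the first vowel; stems whose second-to-last letter is 'p' add no- … -ovi around the stem; stems whose second-to-last letter is 'b' or 's' repeat the first consonant+vowel as a prefix.
So hetetamf → heoltetamf.

heoltetamf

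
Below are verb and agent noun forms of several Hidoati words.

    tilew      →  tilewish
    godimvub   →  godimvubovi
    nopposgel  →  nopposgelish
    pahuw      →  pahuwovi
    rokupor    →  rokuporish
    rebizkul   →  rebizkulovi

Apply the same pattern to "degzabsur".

pahuw and tilew both end in -w yet inflect differently (pahuwovi, tilewish), so the final letter is not what conditions the rule; the last vowel is.
"degzabsur" has last vowel 'u'. The stems whose last vowel is 'u' (pahuw → pahuwovi, rebizkul → rebizkulovi, godimvub → godimvubovi) add -ovi.
So degzabsur → degzabsurovi.

degzabsurovi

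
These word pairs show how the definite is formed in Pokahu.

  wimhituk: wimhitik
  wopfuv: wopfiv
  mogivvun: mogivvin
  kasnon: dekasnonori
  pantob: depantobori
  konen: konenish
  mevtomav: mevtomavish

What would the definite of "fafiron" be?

"fafiron" has last vowel 'o'. The stems whose last vowel is 'o' (kasnon → dekasnonori, pantob → depantobori) add de- … -ori around the stem.
The other patterns: stems whose last vowel is 'u' change the last vowel to 'i'; stems whose last vowel is 'a' or 'e' add -ish.
So fafiron → defafironori.

defafironori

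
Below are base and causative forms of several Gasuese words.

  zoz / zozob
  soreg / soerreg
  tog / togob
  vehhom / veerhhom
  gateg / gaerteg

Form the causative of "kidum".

kierdum

"kidum" has 2 vowels. The stems with 2 vowels (gateg → gaerteg, vehhom → veerhhom, soreg → soerreg) insert -er- after the first vowel.
So kidum → kierdum.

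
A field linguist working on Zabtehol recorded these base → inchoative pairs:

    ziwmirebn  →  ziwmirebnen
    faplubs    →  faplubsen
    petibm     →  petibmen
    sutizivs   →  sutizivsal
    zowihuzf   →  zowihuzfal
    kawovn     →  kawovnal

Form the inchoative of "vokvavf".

vokvavfal

faplubs and sutizivs both end in -s yet inflect differently (faplubsen, sutizivsal), so the final letter is not what conditions the rule; the second-to-last letter is.
"vokvavf" has second-to-last letter 'v'. The stems whose second-to-last letter is 'v' (sutizivs → sutizivsal, kawovn → kawovnal) add -al.
The other pattern: stems whose second-to-last letter is 'b' add -en.
So vokvavf → vokvavfal.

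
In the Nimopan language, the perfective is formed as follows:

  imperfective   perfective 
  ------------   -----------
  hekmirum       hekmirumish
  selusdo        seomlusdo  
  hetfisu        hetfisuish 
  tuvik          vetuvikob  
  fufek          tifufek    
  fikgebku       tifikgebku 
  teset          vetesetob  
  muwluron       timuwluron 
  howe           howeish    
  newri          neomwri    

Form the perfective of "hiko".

tuvik and fufek both end in -k yet inflect differently (vetuvikob, tifufek), so the final letter is not what conditions the rule; the first letter is.
"hiko" begins with h-. The stems beginning with h- (hekmirum → hekmirumish, hetfisu → hetfisuish, howe → howeish) add -ish.
So hiko → hikoish.

hikoish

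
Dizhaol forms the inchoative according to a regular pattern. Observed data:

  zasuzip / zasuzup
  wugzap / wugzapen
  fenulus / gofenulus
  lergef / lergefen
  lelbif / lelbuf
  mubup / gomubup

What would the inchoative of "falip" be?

falup

zasuzip and mubup both end in -p yet inflect differently (zasuzup, gomubup), so the final letter is not what conditions the rule; the last vowel is.
"falip" has last vowel 'i'. The stems whose last vowel is 'i' (zasuzip → zasuzup, lelbif → lelbuf) change the last vowel to 'u'.
So falip → falup.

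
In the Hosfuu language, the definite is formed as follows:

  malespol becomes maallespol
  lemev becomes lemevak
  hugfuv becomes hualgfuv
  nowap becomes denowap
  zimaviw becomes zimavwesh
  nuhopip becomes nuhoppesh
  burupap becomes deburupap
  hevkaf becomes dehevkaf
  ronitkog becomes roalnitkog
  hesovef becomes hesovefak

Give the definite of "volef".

hevkaf and hesovef both end in -f yet inflect differently (dehevkaf, hesovefak), so the final letter is not what conditions the rule; the last vowel is.
"volef" has last vowel 'e'. The stems whose last vowel is 'e' (lemev → lemevak, hesovef → hesovefak) add -ak.
So volef → volefak.

volefak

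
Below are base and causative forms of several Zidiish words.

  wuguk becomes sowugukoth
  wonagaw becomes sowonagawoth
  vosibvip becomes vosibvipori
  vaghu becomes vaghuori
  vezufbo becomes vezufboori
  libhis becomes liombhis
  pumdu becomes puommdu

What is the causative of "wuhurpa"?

vaghu and pumdu both end in -u yet inflect differently (vaghuori, puommdu), so the final letter is not what conditions the rule; the first letter is.
"wuhurpa" begins with w-. The stems beginning with w- (wuguk → sowugukoth, wonagaw → sowonagawoth) add so- … -oth around the stem.
The other patterns: stems beginning with v- add -ori; stems beginning with l- or p- insert -om- after the first vowel.
So wuhurpa → sowuhurpaoth.

sowuhurpaoth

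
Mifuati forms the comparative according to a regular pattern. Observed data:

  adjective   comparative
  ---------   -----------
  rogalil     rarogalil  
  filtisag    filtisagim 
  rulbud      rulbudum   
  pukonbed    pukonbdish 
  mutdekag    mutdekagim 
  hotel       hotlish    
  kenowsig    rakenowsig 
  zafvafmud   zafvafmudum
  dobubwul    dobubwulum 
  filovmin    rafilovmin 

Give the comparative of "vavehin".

ravavehin

rogalil and dobubwul both end in -l yet inflect differently (rarogalil, dobubwulum), so the final letter is not what conditions the rule; the last vowel is.
"vavehin" has last vowel 'i'. The stems whose last vowel is 'i' (filovmin → rafilovmin, rogalil → rarogalil, kenowsig → rakenowsig) add the prefix ra-.
So vavehin → ravavehin.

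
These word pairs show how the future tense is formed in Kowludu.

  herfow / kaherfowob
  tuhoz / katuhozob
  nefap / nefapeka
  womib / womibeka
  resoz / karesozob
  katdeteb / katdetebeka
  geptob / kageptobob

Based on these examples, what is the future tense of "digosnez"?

digosnezeka

"digosnez" has last vowel 'e'. The one such stem in the data (katdeteb → katdetebeka) adds -eka, so the same rule applies.
The other pattern: stems whose last vowel is 'o' add ka- … -ob around the stem.
So digosnez → digosnezeka.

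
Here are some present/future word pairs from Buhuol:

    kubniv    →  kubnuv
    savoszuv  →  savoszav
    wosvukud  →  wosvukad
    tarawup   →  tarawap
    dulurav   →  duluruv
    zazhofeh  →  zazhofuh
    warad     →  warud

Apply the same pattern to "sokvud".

sokvad

savoszuv and kubniv both end in -v yet inflect differently (savoszav, kubnuv), so the final letter is not what conditions the rule; the last vowel is.
"sokvud" has last vowel 'u'. The stems whose last vowel is 'u' (savoszuv → savoszav, wosvukud → wosvukad, tarawup → tarawap) change the last vowel to 'a'.
So sokvud → sokvad.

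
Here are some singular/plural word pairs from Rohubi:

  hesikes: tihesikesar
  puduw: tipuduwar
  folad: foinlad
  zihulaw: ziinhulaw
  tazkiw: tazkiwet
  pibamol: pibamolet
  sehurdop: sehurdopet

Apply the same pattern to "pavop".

puduw and zihulaw both end in -w yet inflect differently (tipuduwar, ziinhulaw), so the final letter is not what conditions the rule; the last vowel is.
"pavop" has last vowel 'o'. The stems whose last vowel is 'o' (pibamol → pibamolet, sehurdop → sehurdopet) add -et.
The other patterns: stems whose last vowel is 'e' or 'u' add ti- … -ar around the stem; stems whose last vowel is 'a' insert -in- after the first vowel.
So pavop → pavopet.

pavopet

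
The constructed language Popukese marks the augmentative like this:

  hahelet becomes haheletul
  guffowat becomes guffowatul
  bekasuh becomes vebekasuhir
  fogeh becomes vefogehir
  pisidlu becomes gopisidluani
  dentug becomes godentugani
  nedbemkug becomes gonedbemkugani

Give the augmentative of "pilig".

gopiligani

"pilig" ends in -g. The stems ending in -g (dentug → godentugani, nedbemkug → gonedbemkugani) add go- … -ani around the stem.
The other patterns: stems ending in -t add -ul; stems ending in -h add ve- … -ir around the stem.
So pilig → gopiligani.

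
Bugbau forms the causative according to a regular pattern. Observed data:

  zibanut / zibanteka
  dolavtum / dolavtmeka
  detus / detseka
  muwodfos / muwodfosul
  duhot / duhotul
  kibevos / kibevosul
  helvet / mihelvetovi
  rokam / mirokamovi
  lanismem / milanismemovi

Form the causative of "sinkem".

misinkemovi

detus and muwodfos both end in -s yet inflect differently (detseka, muwodfosul), so the final letter is not what conditions the rule; the last vowel is.
"sinkem" has last vowel 'e'. The stems whose last vowel is 'e' (helvet → mihelvetovi, lanismem → milanismemovi) add mi- … -ovi around the stem.
So sinkem → misinkemovi.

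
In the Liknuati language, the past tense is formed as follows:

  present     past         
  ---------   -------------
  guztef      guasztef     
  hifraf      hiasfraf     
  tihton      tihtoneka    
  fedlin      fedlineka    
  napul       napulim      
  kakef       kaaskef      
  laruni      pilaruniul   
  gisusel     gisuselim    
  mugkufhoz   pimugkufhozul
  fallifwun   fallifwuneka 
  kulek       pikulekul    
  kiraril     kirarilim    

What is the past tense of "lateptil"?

lateptilim

napul and fallifwun both have last vowel 'u' yet inflect differently (napulim, fallifwuneka), so the last vowel is not what conditions the rule; the final letter is.
"lateptil" ends in -l. The stems ending in -l (gisusel → gisuselim, kiraril → kirarilim, napul → napulim) add -im.
The other patterns: stems ending in -n add -eka; stems ending in -f insert -as- after the first vowel; stems ending in -i, -k or -z add pi- … -ul around the stem.
So lateptil → lateptilim.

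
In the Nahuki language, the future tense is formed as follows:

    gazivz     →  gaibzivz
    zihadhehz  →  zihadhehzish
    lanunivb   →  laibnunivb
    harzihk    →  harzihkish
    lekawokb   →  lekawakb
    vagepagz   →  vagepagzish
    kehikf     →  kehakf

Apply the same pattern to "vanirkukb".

vanirkakb

lekawokb and lanunivb both end in -b yet inflect differently (lekawakb, laibnunivb), so the final letter is not what conditions the rule; the second-to-last letter is.
"vanirkukb" has second-to-last letter 'k'. The stems whose second-to-last letter is 'k' (kehikf → kehakf, lekawokb → lekawakb) change the last vowel to 'a'.
So vanirkukb → vanirkakb.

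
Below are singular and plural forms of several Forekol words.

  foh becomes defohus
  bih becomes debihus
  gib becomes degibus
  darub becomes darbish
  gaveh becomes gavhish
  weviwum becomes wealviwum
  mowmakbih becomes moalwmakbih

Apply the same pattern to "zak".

dezakus

gib and darub both end in -b yet inflect differently (degibus, darbish), so the final letter is not what conditions the rule; the number of vowels is.
"zak" has 1 vowel. The stems with 1 vowel (foh → defohus, bih → debihus, gib → degibus) add de- … -us around the stem.
So zak → dezakus.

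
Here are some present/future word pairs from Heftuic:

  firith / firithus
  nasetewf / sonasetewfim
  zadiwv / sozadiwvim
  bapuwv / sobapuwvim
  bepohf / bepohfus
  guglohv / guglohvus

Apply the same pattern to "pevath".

"pevath" has second-to-last letter 't'. The one such stem in the data (firith → firithus) adds -us, so the same rule applies.
So pevath → pevathus.

pevathus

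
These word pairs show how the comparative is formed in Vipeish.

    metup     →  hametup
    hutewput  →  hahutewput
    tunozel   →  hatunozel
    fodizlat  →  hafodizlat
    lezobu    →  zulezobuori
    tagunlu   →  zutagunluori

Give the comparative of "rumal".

"rumal" ends in a consonant. The stems ending in a consonant (metup → hametup, hutewput → hahutewput, tunozel → hatunozel) add the prefix ha-.
The other pattern: stems ending in a vowel add zu- … -ori around the stem.
So rumal → harumal.

harumal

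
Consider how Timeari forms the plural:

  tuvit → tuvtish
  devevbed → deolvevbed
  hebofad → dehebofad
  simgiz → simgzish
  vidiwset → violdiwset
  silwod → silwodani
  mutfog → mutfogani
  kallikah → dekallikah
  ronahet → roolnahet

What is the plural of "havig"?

havgish

silwod and hebofad both end in -d yet inflect differently (silwodani, dehebofad), so the final letter is not what conditions the rule; the last vowel is.
"havig" has last vowel 'i'. The stems whose last vowel is 'i' (simgiz → simgzish, tuvit → tuvtish) delete the last vowel and add -ish.
The other patterns: stems whose last vowel is 'o' add -ani; stems whose last vowel is 'a' add the prefix de-; stems whose last vowel is 'e' insert -ol- after the first vowel.
So havig → havgish.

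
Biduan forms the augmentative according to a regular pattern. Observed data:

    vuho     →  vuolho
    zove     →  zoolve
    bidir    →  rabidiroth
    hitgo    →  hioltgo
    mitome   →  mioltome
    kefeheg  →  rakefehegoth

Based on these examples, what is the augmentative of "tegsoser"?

rategsoseroth

kefeheg and zove both have last vowel 'e' yet inflect differently (rakefehegoth, zoolve), so the last vowel is not what conditions the rule; whether the stem ends in a vowel or a consonant is.
"tegsoser" ends in a consonant. The stems ending in a consonant (bidir → rabidiroth, kefeheg → rakefehegoth) add ra- … -oth around the stem.
The other pattern: stems ending in a vowel insert -ol- after the first vowel.
So tegsoser → rategsoseroth.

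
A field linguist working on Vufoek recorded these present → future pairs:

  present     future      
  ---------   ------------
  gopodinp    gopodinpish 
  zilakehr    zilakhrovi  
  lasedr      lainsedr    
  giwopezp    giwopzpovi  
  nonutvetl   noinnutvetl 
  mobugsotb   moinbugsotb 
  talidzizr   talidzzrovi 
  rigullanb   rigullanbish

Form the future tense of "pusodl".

mobugsotb and rigullanb both end in -b yet inflect differently (moinbugsotb, rigullanbish), so the final letter is not what conditions the rule; the second-to-last letter is.
"pusodl" has second-to-last letter 'd'. The one such stem in the data (lasedr → lainsedr) inserts -in- after the first vowel (as do mobugsotb, nonutvetl), so the same rule applies.
The other patterns: stems whose second-to-last letter is 'n' add -ish; stems whose second-to-last letter is 'h' or 'z' delete the last vowel and add -ovi.
So pusodl → puinsodl.

puinsodl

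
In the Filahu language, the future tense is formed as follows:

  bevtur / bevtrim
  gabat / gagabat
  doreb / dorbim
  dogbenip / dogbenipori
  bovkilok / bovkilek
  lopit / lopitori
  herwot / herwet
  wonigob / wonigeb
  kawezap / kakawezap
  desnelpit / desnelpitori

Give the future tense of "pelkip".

"pelkip" has last vowel 'i'. The stems whose last vowel is 'i' (desnelpit → desnelpitori, lopit → lopitori, dogbenip → dogbenipori) add -ori.
The other patterns: stems whose last vowel is 'o' change the last vowel to 'e'; stems whose last vowel is 'a' repeat the first consonant+vowel as a prefix; stems whose last vowel is 'e' or 'u' delete the last vowel and add -im.
So pelkip → pelkipori.

pelkipori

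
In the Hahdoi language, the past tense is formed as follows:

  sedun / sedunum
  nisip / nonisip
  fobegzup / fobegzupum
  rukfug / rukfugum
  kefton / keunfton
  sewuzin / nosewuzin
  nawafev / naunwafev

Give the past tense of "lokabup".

kefton and sewuzin both end in -n yet inflect differently (keunfton, nosewuzin), so the final letter is not what conditions the rule; the last vowel is.
"lokabup" has last vowel 'u'. The stems whose last vowel is 'u' (fobegzup → fobegzupum, sedun → sedunum, rukfug → rukfugum) add -um.
The other patterns: stems whose last vowel is 'e' or 'o' insert -un- after the first vowel; stems whose last vowel is 'i' add the prefix no-.
So lokabup → lokabupum.

lokabupum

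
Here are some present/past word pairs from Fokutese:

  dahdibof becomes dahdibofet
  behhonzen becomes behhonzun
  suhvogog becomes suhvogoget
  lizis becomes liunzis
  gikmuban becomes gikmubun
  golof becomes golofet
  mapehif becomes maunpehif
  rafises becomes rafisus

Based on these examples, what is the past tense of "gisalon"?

gisalonet

lizis and rafises both end in -s yet inflect differently (liunzis, rafisus), so the final letter is not what conditions the rule; the last vowel is.
"gisalon" has last vowel 'o'. The stems whose last vowel is 'o' (suhvogog → suhvogoget, golof → golofet, dahdibof → dahdibofet) add -et.
The other patterns: stems whose last vowel is 'i' insert -un- after the first vowel; stems whose last vowel is 'a' or 'e' change the last vowel to 'u'.
So gisalon → gisalonet.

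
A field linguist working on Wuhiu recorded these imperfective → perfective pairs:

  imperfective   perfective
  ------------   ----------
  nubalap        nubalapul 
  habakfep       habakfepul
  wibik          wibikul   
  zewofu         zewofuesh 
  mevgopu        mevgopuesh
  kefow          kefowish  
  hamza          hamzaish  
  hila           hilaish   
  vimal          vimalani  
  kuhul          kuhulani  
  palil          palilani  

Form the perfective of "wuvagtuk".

"wuvagtuk" ends in -k. The one such stem in the data (wibik → wibikul) adds -ul, so the same rule applies.
The other patterns: stems ending in -u add -esh; stems ending in -a or -w add -ish; stems ending in -l add -ani.
So wuvagtuk → wuvagtukul.

wuvagtukul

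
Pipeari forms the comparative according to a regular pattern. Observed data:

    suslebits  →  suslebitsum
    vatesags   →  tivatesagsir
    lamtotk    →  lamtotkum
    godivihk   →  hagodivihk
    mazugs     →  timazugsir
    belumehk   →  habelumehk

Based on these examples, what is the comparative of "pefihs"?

"pefihs" has second-to-last letter 'h'. The stems whose second-to-last letter is 'h' (belumehk → habelumehk, godivihk → hagodivihk) add the prefix ha-.
So pefihs → hapefihs.

hapefihs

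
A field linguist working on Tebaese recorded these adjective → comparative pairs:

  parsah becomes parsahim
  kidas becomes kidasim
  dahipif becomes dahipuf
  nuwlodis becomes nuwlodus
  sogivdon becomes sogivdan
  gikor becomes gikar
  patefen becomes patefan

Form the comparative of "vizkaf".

kidas and nuwlodis both end in -s yet inflect differently (kidasim, nuwlodus), so the final letter is not what conditions the rule; the last vowel is.
"vizkaf" has last vowel 'a'. The stems whose last vowel is 'a' (parsah → parsahim, kidas → kidasim) add -im.
The other patterns: stems whose last vowel is 'i' change the last vowel to 'u'; stems whose last vowel is 'e' or 'o' change the last vowel to 'a'.
So vizkaf → vizkafim.

vizkafim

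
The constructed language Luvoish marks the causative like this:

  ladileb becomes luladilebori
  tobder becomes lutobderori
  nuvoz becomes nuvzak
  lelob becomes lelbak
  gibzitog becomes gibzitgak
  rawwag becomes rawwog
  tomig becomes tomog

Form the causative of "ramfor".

ladileb and lelob both end in -b yet inflect differently (luladilebori, lelbak), so the final letter is not what conditions the rule; the last vowel is.
"ramfor" has last vowel 'o'. The stems whose last vowel is 'o' (nuvoz → nuvzak, lelob → lelbak, gibzitog → gibzitgak) delete the last vowel and add -ak.
So ramfor → ramfrak.

ramfrak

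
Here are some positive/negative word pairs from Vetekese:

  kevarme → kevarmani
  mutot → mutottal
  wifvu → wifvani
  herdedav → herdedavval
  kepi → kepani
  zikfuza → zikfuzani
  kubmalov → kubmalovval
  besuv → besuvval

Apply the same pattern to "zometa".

wifvu and besuv both have last vowel 'u' yet inflect differently (wifvani, besuvval), so the last vowel is not what conditions the rule; whether the stem ends in a vowel or a consonant is.
"zometa" ends in a vowel. The stems ending in a vowel (kepi → kepani, zikfuza → zikfuzani, kevarme → kevarmani) drop the final letter and add -ani.
So zometa → zometani.

zometani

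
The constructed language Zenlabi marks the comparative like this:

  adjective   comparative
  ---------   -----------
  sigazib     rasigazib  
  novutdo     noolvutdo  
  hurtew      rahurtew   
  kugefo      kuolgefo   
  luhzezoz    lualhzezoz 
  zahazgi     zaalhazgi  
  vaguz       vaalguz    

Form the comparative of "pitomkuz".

zahazgi and sigazib both have last vowel 'i' yet inflect differently (zaalhazgi, rasigazib), so the last vowel is not what conditions the rule; the final letter is.
"pitomkuz" ends in -z. The stems ending in -z (vaguz → vaalguz, luhzezoz → lualhzezoz) insert -al- after the first vowel.
The other patterns: stems ending in -b or -w add the prefix ra-; stems ending in -o insert -ol- after the first vowel.
So pitomkuz → pialtomkuz.

pialtomkuz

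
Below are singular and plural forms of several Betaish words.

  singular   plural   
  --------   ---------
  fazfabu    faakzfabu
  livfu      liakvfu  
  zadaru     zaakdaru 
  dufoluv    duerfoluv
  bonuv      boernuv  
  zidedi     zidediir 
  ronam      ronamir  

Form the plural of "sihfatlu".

"sihfatlu" ends in -u. The stems ending in -u (fazfabu → faakzfabu, livfu → liakvfu, zadaru → zaakdaru) insert -ak- after the first vowel.
So sihfatlu → siakhfatlu.

siakhfatlu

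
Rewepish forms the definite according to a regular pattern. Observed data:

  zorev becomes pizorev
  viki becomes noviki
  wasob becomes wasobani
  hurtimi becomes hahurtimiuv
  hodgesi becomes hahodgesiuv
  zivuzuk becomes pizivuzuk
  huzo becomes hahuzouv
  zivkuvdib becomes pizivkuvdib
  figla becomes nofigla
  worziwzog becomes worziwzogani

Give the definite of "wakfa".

wakfaani

wasob and zivkuvdib both end in -b yet inflect differently (wasobani, pizivkuvdib), so the final letter is not what conditions the rule; the first letter is.
"wakfa" begins with w-. The stems beginning with w- (worziwzog → worziwzogani, wasob → wasobani) add -ani.
The other patterns: stems beginning with z- add the prefix pi-; stems beginning with h- add ha- … -uv around the stem; stems beginning with f- or v- add the prefix no-.
So wakfa → wakfaani.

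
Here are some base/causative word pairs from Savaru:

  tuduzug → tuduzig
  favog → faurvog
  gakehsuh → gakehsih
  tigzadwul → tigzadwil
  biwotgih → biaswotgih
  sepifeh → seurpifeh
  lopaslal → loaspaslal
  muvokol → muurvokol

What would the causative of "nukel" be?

nuurkel

biwotgih and gakehsuh both end in -h yet inflect differently (biaswotgih, gakehsih), so the final letter is not what conditions the rule; the last vowel is.
"nukel" has last vowel 'e'. The one such stem in the data (sepifeh → seurpifeh) inserts -ur- after the first vowel (as do favog, muvokol), so the same rule applies.
The other patterns: stems whose last vowel is 'a' or 'i' insert -as- after the first vowel; stems whose last vowel is 'u' change the last vowel to 'i'.
So nukel → nuurkel.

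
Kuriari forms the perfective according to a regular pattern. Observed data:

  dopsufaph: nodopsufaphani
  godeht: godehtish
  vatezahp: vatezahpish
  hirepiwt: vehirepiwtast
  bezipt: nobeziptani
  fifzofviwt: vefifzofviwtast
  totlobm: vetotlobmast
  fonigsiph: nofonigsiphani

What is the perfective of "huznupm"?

bezipt and godeht both end in -t yet inflect differently (nobeziptani, godehtish), so the final letter is not what conditions the rule; the second-to-last letter is.
"huznupm" has second-to-last letter 'p'. The stems whose second-to-last letter is 'p' (dopsufaph → nodopsufaphani, bezipt → nobeziptani, fonigsiph → nofonigsiphani) add no- … -ani around the stem.
The other patterns: stems whose second-to-last letter is 'h' add -ish; stems whose second-to-last letter is 'b' or 'w' add ve- … -ast around the stem.
So huznupm → nohuznupmani.

nohuznupmani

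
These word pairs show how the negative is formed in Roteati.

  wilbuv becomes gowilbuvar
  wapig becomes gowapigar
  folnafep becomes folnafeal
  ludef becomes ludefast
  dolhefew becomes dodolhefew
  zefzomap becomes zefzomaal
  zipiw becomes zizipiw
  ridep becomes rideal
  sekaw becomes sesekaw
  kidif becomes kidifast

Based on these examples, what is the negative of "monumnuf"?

monumnufast

ridep and dolhefew both have last vowel 'e' yet inflect differently (rideal, dodolhefew), so the last vowel is not what conditions the rule; the final letter is.
"monumnuf" ends in -f. The stems ending in -f (ludef → ludefast, kidif → kidifast) add -ast.
The other patterns: stems ending in -p drop the final letter and add -al; stems ending in -w repeat the first consonant+vowel as a prefix; stems ending in -g or -v add go- … -ar around the stem.
So monumnuf → monumnufast.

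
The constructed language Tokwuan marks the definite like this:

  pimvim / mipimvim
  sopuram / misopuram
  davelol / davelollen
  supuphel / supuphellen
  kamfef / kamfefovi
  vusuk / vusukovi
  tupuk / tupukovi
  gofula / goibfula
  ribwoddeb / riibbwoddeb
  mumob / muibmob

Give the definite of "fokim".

mifokim

supuphel and kamfef both have last vowel 'e' yet inflect differently (supuphellen, kamfefovi), so the last vowel is not what conditions the rule; the final letter is.
"fokim" ends in -m. The stems ending in -m (pimvim → mipimvim, sopuram → misopuram) add the prefix mi-.
So fokim → mifokim.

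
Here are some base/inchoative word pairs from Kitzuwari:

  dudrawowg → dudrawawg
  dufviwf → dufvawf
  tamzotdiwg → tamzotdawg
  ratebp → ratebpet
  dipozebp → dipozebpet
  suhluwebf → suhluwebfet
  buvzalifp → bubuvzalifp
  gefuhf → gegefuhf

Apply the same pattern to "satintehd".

sasatintehd

dufviwf and suhluwebf both end in -f yet inflect differently (dufvawf, suhluwebfet), so the final letter is not what conditions the rule; the second-to-last letter is.
"satintehd" has second-to-last letter 'h'. The one such stem in the data (gefuhf → gegefuhf) repeats the first consonant+vowel as a prefix (as does buvzalifp), so the same rule applies.
So satintehd → sasatintehd.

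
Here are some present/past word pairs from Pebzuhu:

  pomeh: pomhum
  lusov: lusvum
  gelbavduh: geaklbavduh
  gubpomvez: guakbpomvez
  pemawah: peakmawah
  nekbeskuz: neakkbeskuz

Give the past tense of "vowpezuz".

voakwpezuz

pomeh and gelbavduh both end in -h yet inflect differently (pomhum, geaklbavduh), so the final letter is not what conditions the rule; the number of vowels is.
"vowpezuz" has 3 vowels. The stems with 3 vowels (gelbavduh → geaklbavduh, gubpomvez → guakbpomvez, pemawah → peakmawah) insert -ak- after the first vowel.
The other pattern: stems with 2 vowels delete the last vowel and add -um.
So vowpezuz → voakwpezuz.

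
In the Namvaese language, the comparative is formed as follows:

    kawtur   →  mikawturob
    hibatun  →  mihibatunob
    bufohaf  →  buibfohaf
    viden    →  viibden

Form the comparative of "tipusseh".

"tipusseh" has last vowel 'e'. The one such stem in the data (viden → viibden) inserts -ib- after the first vowel (as does bufohaf), so the same rule applies.
So tipusseh → tiibpusseh.

tiibpusseh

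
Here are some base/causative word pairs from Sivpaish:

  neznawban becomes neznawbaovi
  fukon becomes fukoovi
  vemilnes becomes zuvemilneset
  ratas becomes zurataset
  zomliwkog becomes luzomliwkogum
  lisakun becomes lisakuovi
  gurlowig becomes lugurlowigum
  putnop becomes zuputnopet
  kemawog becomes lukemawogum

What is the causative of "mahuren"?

mahureovi

zomliwkog and fukon both have last vowel 'o' yet inflect differently (luzomliwkogum, fukoovi), so the last vowel is not what conditions the rule; the final letter is.
"mahuren" ends in -n. The stems ending in -n (lisakun → lisakuovi, fukon → fukoovi, neznawban → neznawbaovi) drop the final letter and add -ovi.
So mahuren → mahureovi.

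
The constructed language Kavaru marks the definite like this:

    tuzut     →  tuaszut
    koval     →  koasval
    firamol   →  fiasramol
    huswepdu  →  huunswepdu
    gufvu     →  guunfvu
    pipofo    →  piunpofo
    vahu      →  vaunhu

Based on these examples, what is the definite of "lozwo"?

tuzut and huswepdu both have last vowel 'u' yet inflect differently (tuaszut, huunswepdu), so the last vowel is not what conditions the rule; whether the stem ends in a vowel or a consonant is.
"lozwo" ends in a vowel. The stems ending in a vowel (huswepdu → huunswepdu, gufvu → guunfvu, pipofo → piunpofo) insert -un- after the first vowel.
The other pattern: stems ending in a consonant insert -as- after the first vowel.
So lozwo → lounzwo.

lounzwo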